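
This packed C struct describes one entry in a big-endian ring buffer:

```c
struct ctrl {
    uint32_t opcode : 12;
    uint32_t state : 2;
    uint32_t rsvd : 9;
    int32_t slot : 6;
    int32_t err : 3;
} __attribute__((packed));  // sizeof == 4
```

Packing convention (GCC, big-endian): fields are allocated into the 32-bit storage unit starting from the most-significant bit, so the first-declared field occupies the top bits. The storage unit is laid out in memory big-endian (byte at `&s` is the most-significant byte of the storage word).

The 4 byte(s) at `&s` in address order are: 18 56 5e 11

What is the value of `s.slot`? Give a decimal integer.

2

[0]=0x18 [1]=0x56 [2]=0x5e [3]=0x11 (big-endian) → word 0x18565e11
opcode [20+:12] = (word>>20) & 0xfff = 389
state [18+:2] = (word>>18) & 0x3 = 1
rsvd [9+:9] = (word>>9) & 0x1ff = 303
slot [3+:6] = (word>>3) & 0x3f = 2  ←
err [0+:3] = (word>>0) & 0x7 = 1
slot signed 6b, MSB=0: value = 2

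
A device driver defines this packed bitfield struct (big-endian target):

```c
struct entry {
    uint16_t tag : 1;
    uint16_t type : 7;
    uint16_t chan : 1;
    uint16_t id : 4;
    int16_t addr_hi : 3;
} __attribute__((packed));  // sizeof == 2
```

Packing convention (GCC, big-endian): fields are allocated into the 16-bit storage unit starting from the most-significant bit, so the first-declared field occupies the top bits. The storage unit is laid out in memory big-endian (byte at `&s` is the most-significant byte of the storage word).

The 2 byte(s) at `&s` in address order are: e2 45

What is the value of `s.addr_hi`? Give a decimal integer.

[0]=0xe2 [1]=0x45 (big-endian) → word 0xe245
tag:1 @ bit 15 → (0xe245>>15)&0x1 = 0x1
type:7 @ bit 8 → (0xe245>>8)&0x7f = 0x62
chan:1 @ bit 7 → (0xe245>>7)&0x1 = 0x0
id:4 @ bit 3 → (0xe245>>3)&0xf = 0x8
addr_hi:3 @ bit 0 → (0xe245>>0)&0x7 = 0x5  ←
addr_hi signed 3b, MSB=1: 5 - 8 = -3

-3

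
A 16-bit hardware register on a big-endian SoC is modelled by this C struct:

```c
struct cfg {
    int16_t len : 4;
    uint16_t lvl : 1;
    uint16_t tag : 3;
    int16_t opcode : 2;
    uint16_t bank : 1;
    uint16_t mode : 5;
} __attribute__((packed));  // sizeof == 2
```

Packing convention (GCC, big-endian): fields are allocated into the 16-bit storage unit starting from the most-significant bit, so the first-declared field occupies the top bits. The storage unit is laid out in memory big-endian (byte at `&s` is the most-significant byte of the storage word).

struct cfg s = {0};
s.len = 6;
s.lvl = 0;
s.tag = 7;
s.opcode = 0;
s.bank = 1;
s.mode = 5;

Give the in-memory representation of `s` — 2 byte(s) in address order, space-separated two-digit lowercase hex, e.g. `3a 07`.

67 25

len:4 = 6 → 0x6 << 12 → word 0x6000
lvl:1 = 0 → 0x0 << 11 → word 0x6000
tag:3 = 7 → 0x7 << 8 → word 0x6700
opcode:2 = 0 → 0x0 << 6 → word 0x6700
bank:1 = 1 → 0x1 << 5 → word 0x6720
mode:5 = 5 → 0x5 << 0 → word 0x6725
word = 0x6725 → big-endian bytes:
  [0]=0x67  [1]=0x25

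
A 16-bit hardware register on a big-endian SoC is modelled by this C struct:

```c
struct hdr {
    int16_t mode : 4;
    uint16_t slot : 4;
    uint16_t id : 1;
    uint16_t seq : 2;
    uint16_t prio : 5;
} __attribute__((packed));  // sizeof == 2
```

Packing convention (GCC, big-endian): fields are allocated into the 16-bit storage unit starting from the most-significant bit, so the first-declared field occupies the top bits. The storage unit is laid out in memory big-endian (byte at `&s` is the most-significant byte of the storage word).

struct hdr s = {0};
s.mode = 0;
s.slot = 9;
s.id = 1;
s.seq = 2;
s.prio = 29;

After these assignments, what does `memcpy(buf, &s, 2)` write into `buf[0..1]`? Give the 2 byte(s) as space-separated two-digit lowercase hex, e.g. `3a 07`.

09 dd

mode (4b) val=0 bits=0x0 at bit 12: 0x0000
slot (4b) val=9 bits=0x9 at bit 8: 0x0900
id (1b) val=1 bits=0x1 at bit 7: 0x0980
seq (2b) val=2 bits=0x2 at bit 5: 0x09c0
prio (5b) val=29 bits=0x1d at bit 0: 0x09dd
word = 0x09dd → big-endian bytes:
  [0]=0x09  [1]=0xdd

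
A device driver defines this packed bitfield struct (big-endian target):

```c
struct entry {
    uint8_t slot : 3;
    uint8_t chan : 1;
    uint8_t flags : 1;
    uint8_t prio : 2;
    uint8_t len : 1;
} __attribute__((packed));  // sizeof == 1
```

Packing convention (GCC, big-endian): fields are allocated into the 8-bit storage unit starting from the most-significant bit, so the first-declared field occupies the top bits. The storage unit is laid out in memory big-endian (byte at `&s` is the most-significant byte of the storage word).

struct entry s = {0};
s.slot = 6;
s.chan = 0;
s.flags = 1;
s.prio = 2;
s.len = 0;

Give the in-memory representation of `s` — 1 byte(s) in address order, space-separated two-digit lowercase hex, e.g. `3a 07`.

cc

slot (3b) val=6 bits=0x6 at bit 5: 0xc0
chan (1b) val=0 bits=0x0 at bit 4: 0xc0
flags (1b) val=1 bits=0x1 at bit 3: 0xc8
prio (2b) val=2 bits=0x2 at bit 1: 0xcc
len (1b) val=0 bits=0x0 at bit 0: 0xcc
word = 0xcc → big-endian bytes:
  [0]=0xcc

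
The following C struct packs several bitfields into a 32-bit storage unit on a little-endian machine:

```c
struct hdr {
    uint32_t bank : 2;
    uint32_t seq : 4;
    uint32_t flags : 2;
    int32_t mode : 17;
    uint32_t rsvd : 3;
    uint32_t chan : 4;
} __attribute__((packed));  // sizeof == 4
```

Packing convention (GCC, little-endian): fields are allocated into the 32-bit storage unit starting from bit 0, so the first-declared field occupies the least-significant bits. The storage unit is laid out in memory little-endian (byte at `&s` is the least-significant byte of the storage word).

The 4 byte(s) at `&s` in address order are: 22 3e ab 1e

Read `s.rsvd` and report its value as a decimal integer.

7

[0]=0x22 [1]=0x3e [2]=0xab [3]=0x1e (little-endian) → word 0x1eab3e22
bank [0+:2] = (word>>0) & 0x3 = 2
seq [2+:4] = (word>>2) & 0xf = 8
flags [6+:2] = (word>>6) & 0x3 = 0
mode [8+:17] = (word>>8) & 0x1ffff = 43838
rsvd [25+:3] = (word>>25) & 0x7 = 7  ←
chan [28+:4] = (word>>28) & 0xf = 1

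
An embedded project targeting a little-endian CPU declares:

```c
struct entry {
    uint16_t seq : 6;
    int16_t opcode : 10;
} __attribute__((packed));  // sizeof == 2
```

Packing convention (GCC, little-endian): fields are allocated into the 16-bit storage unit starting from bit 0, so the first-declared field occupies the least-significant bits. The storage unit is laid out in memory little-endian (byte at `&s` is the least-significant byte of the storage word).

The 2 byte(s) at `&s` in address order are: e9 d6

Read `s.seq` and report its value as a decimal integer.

41

[0]=0xe9 [1]=0xd6 (little-endian) → word 0xd6e9
seq [0+:6] = (word>>0) & 0x3f = 41  ←
opcode [6+:10] = (word>>6) & 0x3ff = 859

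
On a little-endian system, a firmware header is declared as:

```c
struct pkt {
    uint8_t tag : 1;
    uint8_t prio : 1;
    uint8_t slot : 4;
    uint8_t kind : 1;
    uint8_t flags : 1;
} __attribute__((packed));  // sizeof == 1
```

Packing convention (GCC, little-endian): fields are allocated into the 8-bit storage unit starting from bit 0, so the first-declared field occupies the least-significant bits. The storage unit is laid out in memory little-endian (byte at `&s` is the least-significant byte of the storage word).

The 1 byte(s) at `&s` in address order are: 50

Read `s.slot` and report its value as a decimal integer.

[0]=0x50 (little-endian) → word 0x50
tag [0+:1] = (word>>0) & 0x1 = 0
prio [1+:1] = (word>>1) & 0x1 = 0
slot [2+:4] = (word>>2) & 0xf = 4  ←
kind [6+:1] = (word>>6) & 0x1 = 1
flags [7+:1] = (word>>7) & 0x1 = 0

4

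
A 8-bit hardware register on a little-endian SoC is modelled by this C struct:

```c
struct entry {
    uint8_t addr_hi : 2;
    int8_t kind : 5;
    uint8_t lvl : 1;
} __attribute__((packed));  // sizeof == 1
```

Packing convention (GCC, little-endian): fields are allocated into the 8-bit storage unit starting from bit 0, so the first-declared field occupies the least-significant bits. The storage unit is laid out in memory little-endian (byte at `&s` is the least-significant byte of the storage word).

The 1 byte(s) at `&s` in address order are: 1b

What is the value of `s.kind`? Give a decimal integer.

[0]=0x1b (little-endian) → word 0x1b
addr_hi:2 @ bit 0 → (0x1b>>0)&0x3 = 0x3
kind:5 @ bit 2 → (0x1b>>2)&0x1f = 0x6  ←
lvl:1 @ bit 7 → (0x1b>>7)&0x1 = 0x0
kind signed 5b, MSB=0: value = 6

6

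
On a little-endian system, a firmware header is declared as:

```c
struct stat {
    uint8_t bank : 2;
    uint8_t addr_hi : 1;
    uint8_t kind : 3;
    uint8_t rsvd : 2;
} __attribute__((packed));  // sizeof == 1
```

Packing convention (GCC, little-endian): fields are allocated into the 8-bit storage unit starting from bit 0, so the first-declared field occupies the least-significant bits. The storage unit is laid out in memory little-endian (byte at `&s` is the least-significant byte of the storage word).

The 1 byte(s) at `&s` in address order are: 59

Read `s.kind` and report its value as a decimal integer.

[0]=0x59 (little-endian) → word 0x59
bank [0+:2] = (word>>0) & 0x3 = 1
addr_hi [2+:1] = (word>>2) & 0x1 = 0
kind [3+:3] = (word>>3) & 0x7 = 3  ←
rsvd [6+:2] = (word>>6) & 0x3 = 1

3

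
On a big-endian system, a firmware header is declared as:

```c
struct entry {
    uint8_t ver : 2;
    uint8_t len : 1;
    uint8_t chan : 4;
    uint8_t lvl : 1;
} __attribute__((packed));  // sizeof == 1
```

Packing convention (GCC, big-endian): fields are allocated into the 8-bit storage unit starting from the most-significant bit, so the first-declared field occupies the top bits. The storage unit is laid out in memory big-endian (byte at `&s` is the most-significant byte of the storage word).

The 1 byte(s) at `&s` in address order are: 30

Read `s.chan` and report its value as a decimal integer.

8

[0]=0x30 (big-endian) → word 0x30
ver:2 @ bit 6 → (0x30>>6)&0x3 = 0x0
len:1 @ bit 5 → (0x30>>5)&0x1 = 0x1
chan:4 @ bit 1 → (0x30>>1)&0xf = 0x8  ←
lvl:1 @ bit 0 → (0x30>>0)&0x1 = 0x0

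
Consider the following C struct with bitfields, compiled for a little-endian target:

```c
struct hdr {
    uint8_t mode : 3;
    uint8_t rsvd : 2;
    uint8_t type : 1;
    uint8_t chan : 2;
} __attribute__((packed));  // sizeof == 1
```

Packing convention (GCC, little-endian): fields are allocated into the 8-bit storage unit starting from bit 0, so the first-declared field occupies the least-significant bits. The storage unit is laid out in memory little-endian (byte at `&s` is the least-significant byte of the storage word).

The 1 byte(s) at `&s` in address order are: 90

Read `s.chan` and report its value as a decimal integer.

[0]=0x90 (little-endian) → word 0x90
mode [0+:3] = (word>>0) & 0x7 = 0
rsvd [3+:2] = (word>>3) & 0x3 = 2
type [5+:1] = (word>>5) & 0x1 = 0
chan [6+:2] = (word>>6) & 0x3 = 2  ←

2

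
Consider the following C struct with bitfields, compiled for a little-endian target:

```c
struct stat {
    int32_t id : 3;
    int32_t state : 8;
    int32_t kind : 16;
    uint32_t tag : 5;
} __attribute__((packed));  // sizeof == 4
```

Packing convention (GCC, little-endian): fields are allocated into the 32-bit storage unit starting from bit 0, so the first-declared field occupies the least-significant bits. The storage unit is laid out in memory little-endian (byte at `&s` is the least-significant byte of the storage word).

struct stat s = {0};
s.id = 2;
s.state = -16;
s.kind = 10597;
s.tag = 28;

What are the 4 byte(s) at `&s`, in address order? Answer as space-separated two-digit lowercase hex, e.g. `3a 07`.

id:3 = 2 → 0x2 << 0 → word 0x00000002
state:8 = -16 → 0xf0 << 3 → word 0x00000782
kind:16 = 10597 → 0x2965 << 11 → word 0x014b2f82
tag:5 = 28 → 0x1c << 27 → word 0xe14b2f82
word = 0xe14b2f82 → little-endian bytes:
  [0]=0x82  [1]=0x2f  [2]=0x4b  [3]=0xe1

82 2f 4b e1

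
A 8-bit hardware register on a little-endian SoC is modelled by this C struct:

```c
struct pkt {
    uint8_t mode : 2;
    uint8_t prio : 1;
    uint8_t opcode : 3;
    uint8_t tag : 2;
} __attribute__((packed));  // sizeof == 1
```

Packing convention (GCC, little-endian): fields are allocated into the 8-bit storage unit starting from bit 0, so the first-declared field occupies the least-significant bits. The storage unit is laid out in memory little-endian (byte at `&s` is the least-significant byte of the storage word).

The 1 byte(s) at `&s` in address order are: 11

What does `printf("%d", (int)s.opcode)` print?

2

[0]=0x11 (little-endian) → word 0x11
mode [0+:2] = (word>>0) & 0x3 = 1
prio [2+:1] = (word>>2) & 0x1 = 0
opcode [3+:3] = (word>>3) & 0x7 = 2  ←
tag [6+:2] = (word>>6) & 0x3 = 0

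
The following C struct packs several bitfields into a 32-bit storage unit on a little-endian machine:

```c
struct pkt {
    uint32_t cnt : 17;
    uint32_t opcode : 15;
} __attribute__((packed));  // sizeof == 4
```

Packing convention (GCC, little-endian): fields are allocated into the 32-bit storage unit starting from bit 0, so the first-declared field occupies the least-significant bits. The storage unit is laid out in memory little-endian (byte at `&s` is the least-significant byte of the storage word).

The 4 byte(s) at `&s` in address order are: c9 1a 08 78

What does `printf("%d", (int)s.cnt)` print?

6857

[0]=0xc9 [1]=0x1a [2]=0x08 [3]=0x78 (little-endian) → word 0x78081ac9
cnt [0+:17] = (word>>0) & 0x1ffff = 6857  ←
opcode [17+:15] = (word>>17) & 0x7fff = 15364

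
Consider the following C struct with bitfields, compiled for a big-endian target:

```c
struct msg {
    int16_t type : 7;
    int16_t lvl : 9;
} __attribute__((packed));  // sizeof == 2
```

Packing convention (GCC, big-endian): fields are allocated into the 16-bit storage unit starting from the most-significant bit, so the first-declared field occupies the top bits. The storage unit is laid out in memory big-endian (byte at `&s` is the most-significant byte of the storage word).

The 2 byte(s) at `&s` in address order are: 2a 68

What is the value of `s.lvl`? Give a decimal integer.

[0]=0x2a [1]=0x68 (big-endian) → word 0x2a68
type [9+:7] = (word>>9) & 0x7f = 21
lvl [0+:9] = (word>>0) & 0x1ff = 104  ←
lvl signed 9b, MSB=0: value = 104

104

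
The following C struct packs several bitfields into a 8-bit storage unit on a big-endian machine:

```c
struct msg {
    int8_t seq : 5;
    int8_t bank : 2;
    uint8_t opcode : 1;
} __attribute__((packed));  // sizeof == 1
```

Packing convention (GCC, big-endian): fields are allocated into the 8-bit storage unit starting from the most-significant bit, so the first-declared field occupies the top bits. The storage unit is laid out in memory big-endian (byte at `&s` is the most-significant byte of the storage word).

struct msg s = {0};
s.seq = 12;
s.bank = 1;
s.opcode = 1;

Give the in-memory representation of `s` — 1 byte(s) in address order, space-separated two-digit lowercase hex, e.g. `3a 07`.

63

seq:5 = 12 → 0xc << 3 → word 0x60
bank:2 = 1 → 0x1 << 1 → word 0x62
opcode:1 = 1 → 0x1 << 0 → word 0x63
word = 0x63 → big-endian bytes:
  [0]=0x63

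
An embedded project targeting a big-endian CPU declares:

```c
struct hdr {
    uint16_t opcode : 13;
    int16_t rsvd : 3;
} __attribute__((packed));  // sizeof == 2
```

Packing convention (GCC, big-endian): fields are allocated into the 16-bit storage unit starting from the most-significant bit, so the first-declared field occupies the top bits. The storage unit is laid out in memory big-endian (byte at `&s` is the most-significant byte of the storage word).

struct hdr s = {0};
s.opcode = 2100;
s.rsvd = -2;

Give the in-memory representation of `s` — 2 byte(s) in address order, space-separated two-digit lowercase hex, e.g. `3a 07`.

41 a6

opcode (13b) val=2100 bits=0x834 at bit 3: 0x41a0
rsvd (3b) val=-2 bits=0x6 at bit 0: 0x41a6
word = 0x41a6 → big-endian bytes:
  [0]=0x41  [1]=0xa6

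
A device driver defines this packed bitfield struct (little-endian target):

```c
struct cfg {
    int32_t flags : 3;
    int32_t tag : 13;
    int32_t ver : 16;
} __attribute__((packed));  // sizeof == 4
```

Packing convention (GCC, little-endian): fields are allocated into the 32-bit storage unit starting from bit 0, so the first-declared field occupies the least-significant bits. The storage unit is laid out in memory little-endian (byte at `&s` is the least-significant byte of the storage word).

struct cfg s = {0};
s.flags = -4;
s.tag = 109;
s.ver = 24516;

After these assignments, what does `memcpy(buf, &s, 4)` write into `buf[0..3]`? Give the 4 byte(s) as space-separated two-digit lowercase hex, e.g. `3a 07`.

6c 03 c4 5f

flags (3b) val=-4 bits=0x4 at bit 0: 0x00000004
tag (13b) val=109 bits=0x6d at bit 3: 0x0000036c
ver (16b) val=24516 bits=0x5fc4 at bit 16: 0x5fc4036c
word = 0x5fc4036c → little-endian bytes:
  [0]=0x6c  [1]=0x03  [2]=0xc4  [3]=0x5f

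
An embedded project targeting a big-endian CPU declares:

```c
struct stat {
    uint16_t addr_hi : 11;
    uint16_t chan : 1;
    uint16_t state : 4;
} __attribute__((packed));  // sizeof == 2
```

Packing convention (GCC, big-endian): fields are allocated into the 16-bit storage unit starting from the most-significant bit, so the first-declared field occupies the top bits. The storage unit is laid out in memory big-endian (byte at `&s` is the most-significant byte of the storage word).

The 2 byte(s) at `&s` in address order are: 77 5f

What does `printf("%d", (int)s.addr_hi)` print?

954

[0]=0x77 [1]=0x5f (big-endian) → word 0x775f
addr_hi:11 @ bit 5 → (0x775f>>5)&0x7ff = 0x3ba  ←
chan:1 @ bit 4 → (0x775f>>4)&0x1 = 0x1
state:4 @ bit 0 → (0x775f>>0)&0xf = 0xf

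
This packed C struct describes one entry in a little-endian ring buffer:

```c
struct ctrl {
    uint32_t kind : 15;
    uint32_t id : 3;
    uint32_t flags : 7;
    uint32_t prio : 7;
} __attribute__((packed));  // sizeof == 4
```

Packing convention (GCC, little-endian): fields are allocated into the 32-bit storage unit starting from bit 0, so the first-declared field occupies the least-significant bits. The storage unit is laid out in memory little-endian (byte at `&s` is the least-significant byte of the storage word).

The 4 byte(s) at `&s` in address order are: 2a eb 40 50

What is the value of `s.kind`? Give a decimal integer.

[0]=0x2a [1]=0xeb [2]=0x40 [3]=0x50 (little-endian) → word 0x5040eb2a
kind [0+:15] = (word>>0) & 0x7fff = 27434  ←
id [15+:3] = (word>>15) & 0x7 = 1
flags [18+:7] = (word>>18) & 0x7f = 16
prio [25+:7] = (word>>25) & 0x7f = 40

27434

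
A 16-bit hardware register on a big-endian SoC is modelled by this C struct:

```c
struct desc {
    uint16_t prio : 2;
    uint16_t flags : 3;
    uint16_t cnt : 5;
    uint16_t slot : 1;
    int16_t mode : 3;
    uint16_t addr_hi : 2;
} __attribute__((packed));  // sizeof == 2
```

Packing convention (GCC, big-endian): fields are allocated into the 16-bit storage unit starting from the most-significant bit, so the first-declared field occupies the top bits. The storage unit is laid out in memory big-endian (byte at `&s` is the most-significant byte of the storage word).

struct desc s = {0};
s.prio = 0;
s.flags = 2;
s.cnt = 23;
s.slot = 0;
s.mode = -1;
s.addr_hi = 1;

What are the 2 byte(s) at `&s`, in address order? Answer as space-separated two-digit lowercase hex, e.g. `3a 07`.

prio:2 = 0 → 0x0 << 14 → word 0x0000
flags:3 = 2 → 0x2 << 11 → word 0x1000
cnt:5 = 23 → 0x17 << 6 → word 0x15c0
slot:1 = 0 → 0x0 << 5 → word 0x15c0
mode:3 = -1 → 0x7 << 2 → word 0x15dc
addr_hi:2 = 1 → 0x1 << 0 → word 0x15dd
word = 0x15dd → big-endian bytes:
  [0]=0x15  [1]=0xdd

15 dd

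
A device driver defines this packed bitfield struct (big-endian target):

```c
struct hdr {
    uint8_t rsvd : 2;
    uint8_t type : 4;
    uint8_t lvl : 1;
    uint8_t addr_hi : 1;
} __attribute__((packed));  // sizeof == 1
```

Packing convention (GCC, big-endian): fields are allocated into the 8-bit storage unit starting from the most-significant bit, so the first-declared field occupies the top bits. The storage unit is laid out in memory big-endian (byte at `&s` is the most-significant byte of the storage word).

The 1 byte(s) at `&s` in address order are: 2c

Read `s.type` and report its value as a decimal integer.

[0]=0x2c (big-endian) → word 0x2c
rsvd [6+:2] = (word>>6) & 0x3 = 0
type [2+:4] = (word>>2) & 0xf = 11  ←
lvl [1+:1] = (word>>1) & 0x1 = 0
addr_hi [0+:1] = (word>>0) & 0x1 = 0

11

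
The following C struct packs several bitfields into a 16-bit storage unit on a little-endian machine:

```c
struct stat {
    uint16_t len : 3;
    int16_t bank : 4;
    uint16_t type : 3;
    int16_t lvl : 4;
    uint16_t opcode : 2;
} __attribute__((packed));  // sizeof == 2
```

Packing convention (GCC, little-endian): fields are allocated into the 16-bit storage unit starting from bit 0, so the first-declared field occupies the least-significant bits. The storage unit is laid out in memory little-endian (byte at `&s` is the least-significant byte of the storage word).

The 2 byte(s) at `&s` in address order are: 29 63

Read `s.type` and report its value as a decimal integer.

[0]=0x29 [1]=0x63 (little-endian) → word 0x6329
len:3 @ bit 0 → (0x6329>>0)&0x7 = 0x1
bank:4 @ bit 3 → (0x6329>>3)&0xf = 0x5
type:3 @ bit 7 → (0x6329>>7)&0x7 = 0x6  ←
lvl:4 @ bit 10 → (0x6329>>10)&0xf = 0x8
opcode:2 @ bit 14 → (0x6329>>14)&0x3 = 0x1

6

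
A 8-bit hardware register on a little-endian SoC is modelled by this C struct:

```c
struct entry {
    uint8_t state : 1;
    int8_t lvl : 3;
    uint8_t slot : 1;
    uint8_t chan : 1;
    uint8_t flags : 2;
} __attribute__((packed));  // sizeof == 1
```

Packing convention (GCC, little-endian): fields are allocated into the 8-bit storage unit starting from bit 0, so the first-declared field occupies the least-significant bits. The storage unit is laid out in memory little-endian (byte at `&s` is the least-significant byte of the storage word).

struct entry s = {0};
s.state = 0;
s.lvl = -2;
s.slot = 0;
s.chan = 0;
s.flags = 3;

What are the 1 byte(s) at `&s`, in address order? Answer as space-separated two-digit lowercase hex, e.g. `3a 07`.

state:1 = 0 → 0x0 << 0 → word 0x00
lvl:3 = -2 → 0x6 << 1 → word 0x0c
slot:1 = 0 → 0x0 << 4 → word 0x0c
chan:1 = 0 → 0x0 << 5 → word 0x0c
flags:2 = 3 → 0x3 << 6 → word 0xcc
word = 0xcc → little-endian bytes:
  [0]=0xcc

cc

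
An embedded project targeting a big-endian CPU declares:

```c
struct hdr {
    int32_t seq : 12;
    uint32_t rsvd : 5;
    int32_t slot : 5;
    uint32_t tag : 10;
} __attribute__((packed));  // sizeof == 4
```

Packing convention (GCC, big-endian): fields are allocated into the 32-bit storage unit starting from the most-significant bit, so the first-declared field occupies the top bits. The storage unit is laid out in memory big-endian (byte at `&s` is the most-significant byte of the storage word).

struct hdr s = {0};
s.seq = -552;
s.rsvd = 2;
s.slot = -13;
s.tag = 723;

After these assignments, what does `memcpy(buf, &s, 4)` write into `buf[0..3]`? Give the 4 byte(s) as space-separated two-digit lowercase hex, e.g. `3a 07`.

dd 81 4e d3

[20+:12] seq=-552 & 0xfff = 0xdd8; word=0xdd800000
[15+:5] rsvd=2 & 0x1f = 0x2; word=0xdd810000
[10+:5] slot=-13 & 0x1f = 0x13; word=0xdd814c00
[0+:10] tag=723 & 0x3ff = 0x2d3; word=0xdd814ed3
word = 0xdd814ed3 → big-endian bytes:
  [0]=0xdd  [1]=0x81  [2]=0x4e  [3]=0xd3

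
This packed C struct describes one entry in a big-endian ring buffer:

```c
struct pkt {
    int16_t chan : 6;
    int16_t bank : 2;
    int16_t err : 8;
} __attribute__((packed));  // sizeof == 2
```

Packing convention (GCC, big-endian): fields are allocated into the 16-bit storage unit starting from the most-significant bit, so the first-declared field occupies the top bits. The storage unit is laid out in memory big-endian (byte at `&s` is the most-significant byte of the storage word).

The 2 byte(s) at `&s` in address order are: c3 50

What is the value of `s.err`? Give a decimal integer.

80

[0]=0xc3 [1]=0x50 (big-endian) → word 0xc350
chan [10+:6] = (word>>10) & 0x3f = 48
bank [8+:2] = (word>>8) & 0x3 = 3
err [0+:8] = (word>>0) & 0xff = 80  ←
err signed 8b, MSB=0: value = 80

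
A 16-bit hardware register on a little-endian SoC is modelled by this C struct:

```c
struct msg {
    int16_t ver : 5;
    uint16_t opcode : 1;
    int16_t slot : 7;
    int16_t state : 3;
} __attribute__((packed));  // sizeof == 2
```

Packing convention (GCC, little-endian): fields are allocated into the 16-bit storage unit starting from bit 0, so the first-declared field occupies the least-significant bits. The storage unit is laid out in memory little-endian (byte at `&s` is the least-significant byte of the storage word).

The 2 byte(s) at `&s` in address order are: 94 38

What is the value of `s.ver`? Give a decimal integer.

[0]=0x94 [1]=0x38 (little-endian) → word 0x3894
ver [0+:5] = (word>>0) & 0x1f = 20  ←
opcode [5+:1] = (word>>5) & 0x1 = 0
slot [6+:7] = (word>>6) & 0x7f = 98
state [13+:3] = (word>>13) & 0x7 = 1
ver signed 5b, MSB=1: 20 - 32 = -12

-12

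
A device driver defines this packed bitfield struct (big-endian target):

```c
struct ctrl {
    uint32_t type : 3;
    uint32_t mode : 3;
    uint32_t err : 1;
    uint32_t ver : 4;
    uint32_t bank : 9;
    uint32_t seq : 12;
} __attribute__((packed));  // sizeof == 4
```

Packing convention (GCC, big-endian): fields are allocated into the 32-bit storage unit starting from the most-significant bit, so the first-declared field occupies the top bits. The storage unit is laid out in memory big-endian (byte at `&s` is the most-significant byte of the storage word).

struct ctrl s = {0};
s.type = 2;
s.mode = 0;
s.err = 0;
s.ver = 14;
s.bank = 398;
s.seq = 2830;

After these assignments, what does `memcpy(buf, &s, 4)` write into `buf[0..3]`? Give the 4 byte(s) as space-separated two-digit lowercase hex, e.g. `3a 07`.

41 d8 eb 0e

[29+:3] type=2 & 0x7 = 0x2; word=0x40000000
[26+:3] mode=0 & 0x7 = 0x0; word=0x40000000
[25+:1] err=0 & 0x1 = 0x0; word=0x40000000
[21+:4] ver=14 & 0xf = 0xe; word=0x41c00000
[12+:9] bank=398 & 0x1ff = 0x18e; word=0x41d8e000
[0+:12] seq=2830 & 0xfff = 0xb0e; word=0x41d8eb0e
word = 0x41d8eb0e → big-endian bytes:
  [0]=0x41  [1]=0xd8  [2]=0xeb  [3]=0x0e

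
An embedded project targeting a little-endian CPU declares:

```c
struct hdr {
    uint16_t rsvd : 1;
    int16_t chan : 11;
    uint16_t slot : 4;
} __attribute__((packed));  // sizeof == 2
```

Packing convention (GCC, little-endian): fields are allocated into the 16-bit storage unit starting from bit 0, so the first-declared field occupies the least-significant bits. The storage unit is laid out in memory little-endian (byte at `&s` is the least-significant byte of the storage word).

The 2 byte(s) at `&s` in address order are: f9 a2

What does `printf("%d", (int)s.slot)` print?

10

[0]=0xf9 [1]=0xa2 (little-endian) → word 0xa2f9
rsvd:1 @ bit 0 → (0xa2f9>>0)&0x1 = 0x1
chan:11 @ bit 1 → (0xa2f9>>1)&0x7ff = 0x17c
slot:4 @ bit 12 → (0xa2f9>>12)&0xf = 0xa  ←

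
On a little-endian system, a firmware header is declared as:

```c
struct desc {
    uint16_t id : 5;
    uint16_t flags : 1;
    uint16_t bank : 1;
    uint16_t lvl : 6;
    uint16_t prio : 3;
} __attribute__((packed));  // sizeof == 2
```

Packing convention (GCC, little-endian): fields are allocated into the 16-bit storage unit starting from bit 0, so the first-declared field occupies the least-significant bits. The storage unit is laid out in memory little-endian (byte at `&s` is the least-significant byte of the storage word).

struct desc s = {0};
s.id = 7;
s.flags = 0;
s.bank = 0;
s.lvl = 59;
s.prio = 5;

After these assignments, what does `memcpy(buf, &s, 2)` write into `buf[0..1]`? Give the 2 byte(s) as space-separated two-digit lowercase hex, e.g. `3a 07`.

id:5 = 7 → 0x7 << 0 → word 0x0007
flags:1 = 0 → 0x0 << 5 → word 0x0007
bank:1 = 0 → 0x0 << 6 → word 0x0007
lvl:6 = 59 → 0x3b << 7 → word 0x1d87
prio:3 = 5 → 0x5 << 13 → word 0xbd87
word = 0xbd87 → little-endian bytes:
  [0]=0x87  [1]=0xbd

87 bd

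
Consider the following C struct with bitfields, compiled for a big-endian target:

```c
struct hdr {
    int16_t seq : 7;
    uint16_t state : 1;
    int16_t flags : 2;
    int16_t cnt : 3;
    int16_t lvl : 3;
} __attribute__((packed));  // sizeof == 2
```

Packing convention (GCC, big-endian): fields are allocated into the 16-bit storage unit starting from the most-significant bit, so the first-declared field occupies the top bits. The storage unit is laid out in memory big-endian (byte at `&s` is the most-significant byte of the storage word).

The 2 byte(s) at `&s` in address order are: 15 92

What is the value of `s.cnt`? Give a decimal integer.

2

[0]=0x15 [1]=0x92 (big-endian) → word 0x1592
seq [9+:7] = (word>>9) & 0x7f = 10
state [8+:1] = (word>>8) & 0x1 = 1
flags [6+:2] = (word>>6) & 0x3 = 2
cnt [3+:3] = (word>>3) & 0x7 = 2  ←
lvl [0+:3] = (word>>0) & 0x7 = 2
cnt signed 3b, MSB=0: value = 2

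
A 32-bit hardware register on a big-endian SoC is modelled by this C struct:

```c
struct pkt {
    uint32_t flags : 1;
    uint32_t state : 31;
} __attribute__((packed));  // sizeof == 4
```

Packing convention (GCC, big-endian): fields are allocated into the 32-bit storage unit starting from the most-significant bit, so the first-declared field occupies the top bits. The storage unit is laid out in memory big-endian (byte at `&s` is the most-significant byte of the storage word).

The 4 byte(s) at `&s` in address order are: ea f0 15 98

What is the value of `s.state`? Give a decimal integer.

1794119064

[0]=0xea [1]=0xf0 [2]=0x15 [3]=0x98 (big-endian) → word 0xeaf01598
flags [31+:1] = (word>>31) & 0x1 = 1
state [0+:31] = (word>>0) & 0x7fffffff = 1794119064  ←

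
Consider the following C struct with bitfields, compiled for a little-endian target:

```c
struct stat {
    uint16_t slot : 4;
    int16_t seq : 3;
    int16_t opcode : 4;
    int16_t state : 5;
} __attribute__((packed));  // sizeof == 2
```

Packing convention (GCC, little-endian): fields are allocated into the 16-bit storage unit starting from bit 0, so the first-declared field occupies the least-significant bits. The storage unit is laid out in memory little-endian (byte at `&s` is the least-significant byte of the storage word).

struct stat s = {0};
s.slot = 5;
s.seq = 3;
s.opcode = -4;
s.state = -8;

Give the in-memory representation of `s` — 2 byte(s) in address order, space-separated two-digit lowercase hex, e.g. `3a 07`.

35 c6

slot:4 = 5 → 0x5 << 0 → word 0x0005
seq:3 = 3 → 0x3 << 4 → word 0x0035
opcode:4 = -4 → 0xc << 7 → word 0x0635
state:5 = -8 → 0x18 << 11 → word 0xc635
word = 0xc635 → little-endian bytes:
  [0]=0x35  [1]=0xc6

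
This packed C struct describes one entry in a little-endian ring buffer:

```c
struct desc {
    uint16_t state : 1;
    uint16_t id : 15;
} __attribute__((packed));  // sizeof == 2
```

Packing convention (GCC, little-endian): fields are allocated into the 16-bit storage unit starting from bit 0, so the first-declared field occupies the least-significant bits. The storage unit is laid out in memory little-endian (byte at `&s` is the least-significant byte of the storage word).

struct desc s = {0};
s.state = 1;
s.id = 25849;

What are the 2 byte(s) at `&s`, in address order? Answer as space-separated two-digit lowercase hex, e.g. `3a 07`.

f3 c9

[0+:1] state=1 & 0x1 = 0x1; word=0x0001
[1+:15] id=25849 & 0x7fff = 0x64f9; word=0xc9f3
word = 0xc9f3 → little-endian bytes:
  [0]=0xf3  [1]=0xc9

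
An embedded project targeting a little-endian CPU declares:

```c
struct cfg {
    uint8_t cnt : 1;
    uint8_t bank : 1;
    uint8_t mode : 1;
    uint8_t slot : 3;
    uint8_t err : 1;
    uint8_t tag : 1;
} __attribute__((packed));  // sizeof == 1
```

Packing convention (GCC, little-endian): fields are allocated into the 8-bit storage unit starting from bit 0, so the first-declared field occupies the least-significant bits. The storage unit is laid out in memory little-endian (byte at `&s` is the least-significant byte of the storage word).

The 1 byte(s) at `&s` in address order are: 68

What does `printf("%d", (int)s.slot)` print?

[0]=0x68 (little-endian) → word 0x68
cnt:1 @ bit 0 → (0x68>>0)&0x1 = 0x0
bank:1 @ bit 1 → (0x68>>1)&0x1 = 0x0
mode:1 @ bit 2 → (0x68>>2)&0x1 = 0x0
slot:3 @ bit 3 → (0x68>>3)&0x7 = 0x5  ←
err:1 @ bit 6 → (0x68>>6)&0x1 = 0x1
tag:1 @ bit 7 → (0x68>>7)&0x1 = 0x0

5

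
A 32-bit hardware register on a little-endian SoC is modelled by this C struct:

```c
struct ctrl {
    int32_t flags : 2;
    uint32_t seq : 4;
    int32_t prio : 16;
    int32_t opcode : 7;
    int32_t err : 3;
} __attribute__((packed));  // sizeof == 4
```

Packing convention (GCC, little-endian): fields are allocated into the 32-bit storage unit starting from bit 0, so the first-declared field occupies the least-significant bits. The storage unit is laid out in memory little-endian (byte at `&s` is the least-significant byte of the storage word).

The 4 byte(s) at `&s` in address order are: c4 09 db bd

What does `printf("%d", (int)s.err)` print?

-3

[0]=0xc4 [1]=0x09 [2]=0xdb [3]=0xbd (little-endian) → word 0xbddb09c4
flags:2 @ bit 0 → (0xbddb09c4>>0)&0x3 = 0x0
seq:4 @ bit 2 → (0xbddb09c4>>2)&0xf = 0x1
prio:16 @ bit 6 → (0xbddb09c4>>6)&0xffff = 0x6c27
opcode:7 @ bit 22 → (0xbddb09c4>>22)&0x7f = 0x77
err:3 @ bit 29 → (0xbddb09c4>>29)&0x7 = 0x5  ←
err signed 3b, MSB=1: 5 - 8 = -3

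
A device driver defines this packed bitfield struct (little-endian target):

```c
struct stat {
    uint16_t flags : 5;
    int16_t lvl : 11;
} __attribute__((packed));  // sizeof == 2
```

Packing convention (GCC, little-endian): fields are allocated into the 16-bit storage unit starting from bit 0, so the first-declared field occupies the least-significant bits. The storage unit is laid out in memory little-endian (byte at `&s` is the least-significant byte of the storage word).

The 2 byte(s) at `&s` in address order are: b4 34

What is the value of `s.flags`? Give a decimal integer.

20

[0]=0xb4 [1]=0x34 (little-endian) → word 0x34b4
flags:5 @ bit 0 → (0x34b4>>0)&0x1f = 0x14  ←
lvl:11 @ bit 5 → (0x34b4>>5)&0x7ff = 0x1a5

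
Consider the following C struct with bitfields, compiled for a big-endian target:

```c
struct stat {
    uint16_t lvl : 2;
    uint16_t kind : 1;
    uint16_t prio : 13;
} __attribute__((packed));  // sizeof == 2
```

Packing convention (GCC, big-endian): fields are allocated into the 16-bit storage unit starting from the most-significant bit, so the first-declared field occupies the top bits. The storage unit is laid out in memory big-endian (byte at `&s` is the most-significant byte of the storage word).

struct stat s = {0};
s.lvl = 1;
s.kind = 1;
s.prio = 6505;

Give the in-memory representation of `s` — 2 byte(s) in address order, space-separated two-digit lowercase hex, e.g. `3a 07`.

79 69

lvl:2 = 1 → 0x1 << 14 → word 0x4000
kind:1 = 1 → 0x1 << 13 → word 0x6000
prio:13 = 6505 → 0x1969 << 0 → word 0x7969
word = 0x7969 → big-endian bytes:
  [0]=0x79  [1]=0x69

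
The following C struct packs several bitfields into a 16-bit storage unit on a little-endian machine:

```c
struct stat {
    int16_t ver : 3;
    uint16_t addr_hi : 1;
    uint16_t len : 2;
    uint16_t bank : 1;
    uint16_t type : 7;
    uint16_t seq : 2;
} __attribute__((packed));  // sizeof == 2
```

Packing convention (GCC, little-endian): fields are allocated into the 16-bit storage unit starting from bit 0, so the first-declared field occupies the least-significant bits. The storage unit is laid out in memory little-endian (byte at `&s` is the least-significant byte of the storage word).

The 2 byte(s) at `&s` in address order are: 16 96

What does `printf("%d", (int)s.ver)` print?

-2

[0]=0x16 [1]=0x96 (little-endian) → word 0x9616
ver:3 @ bit 0 → (0x9616>>0)&0x7 = 0x6  ←
addr_hi:1 @ bit 3 → (0x9616>>3)&0x1 = 0x0
len:2 @ bit 4 → (0x9616>>4)&0x3 = 0x1
bank:1 @ bit 6 → (0x9616>>6)&0x1 = 0x0
type:7 @ bit 7 → (0x9616>>7)&0x7f = 0x2c
seq:2 @ bit 14 → (0x9616>>14)&0x3 = 0x2
ver signed 3b, MSB=1: 6 - 8 = -2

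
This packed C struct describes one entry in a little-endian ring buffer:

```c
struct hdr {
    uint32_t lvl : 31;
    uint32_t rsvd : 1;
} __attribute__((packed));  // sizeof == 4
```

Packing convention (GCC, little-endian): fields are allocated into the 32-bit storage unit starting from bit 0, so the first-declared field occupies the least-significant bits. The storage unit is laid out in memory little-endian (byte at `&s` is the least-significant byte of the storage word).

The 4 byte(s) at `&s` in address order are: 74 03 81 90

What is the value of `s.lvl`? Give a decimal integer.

[0]=0x74 [1]=0x03 [2]=0x81 [3]=0x90 (little-endian) → word 0x90810374
lvl:31 @ bit 0 → (0x90810374>>0)&0x7fffffff = 0x10810374  ←
rsvd:1 @ bit 31 → (0x90810374>>31)&0x1 = 0x1

276890484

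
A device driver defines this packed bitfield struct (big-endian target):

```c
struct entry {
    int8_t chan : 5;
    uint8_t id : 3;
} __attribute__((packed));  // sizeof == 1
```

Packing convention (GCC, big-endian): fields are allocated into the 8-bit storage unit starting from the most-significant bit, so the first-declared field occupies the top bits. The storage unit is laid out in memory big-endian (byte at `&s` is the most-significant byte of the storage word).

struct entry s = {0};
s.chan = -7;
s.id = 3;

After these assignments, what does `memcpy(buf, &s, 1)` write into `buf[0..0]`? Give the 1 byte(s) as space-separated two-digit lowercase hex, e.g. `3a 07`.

cb

chan:5 = -7 → 0x19 << 3 → word 0xc8
id:3 = 3 → 0x3 << 0 → word 0xcb
word = 0xcb → big-endian bytes:
  [0]=0xcb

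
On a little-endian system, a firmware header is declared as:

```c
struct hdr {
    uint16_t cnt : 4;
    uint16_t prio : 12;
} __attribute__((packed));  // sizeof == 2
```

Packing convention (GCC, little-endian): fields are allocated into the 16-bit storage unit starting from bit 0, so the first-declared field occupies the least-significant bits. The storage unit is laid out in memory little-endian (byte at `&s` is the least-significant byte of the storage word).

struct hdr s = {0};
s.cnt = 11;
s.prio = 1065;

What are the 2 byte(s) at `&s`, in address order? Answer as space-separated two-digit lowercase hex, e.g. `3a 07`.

cnt (4b) val=11 bits=0xb at bit 0: 0x000b
prio (12b) val=1065 bits=0x429 at bit 4: 0x429b
word = 0x429b → little-endian bytes:
  [0]=0x9b  [1]=0x42

9b 42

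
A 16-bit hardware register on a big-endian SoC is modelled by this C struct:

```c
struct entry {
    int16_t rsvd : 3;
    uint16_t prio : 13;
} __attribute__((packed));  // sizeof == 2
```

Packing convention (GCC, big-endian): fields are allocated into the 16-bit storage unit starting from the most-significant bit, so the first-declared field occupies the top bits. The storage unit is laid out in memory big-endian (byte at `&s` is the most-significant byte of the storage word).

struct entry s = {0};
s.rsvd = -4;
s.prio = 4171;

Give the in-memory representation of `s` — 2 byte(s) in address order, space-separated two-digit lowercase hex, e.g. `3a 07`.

rsvd:3 = -4 → 0x4 << 13 → word 0x8000
prio:13 = 4171 → 0x104b << 0 → word 0x904b
word = 0x904b → big-endian bytes:
  [0]=0x90  [1]=0x4b

90 4b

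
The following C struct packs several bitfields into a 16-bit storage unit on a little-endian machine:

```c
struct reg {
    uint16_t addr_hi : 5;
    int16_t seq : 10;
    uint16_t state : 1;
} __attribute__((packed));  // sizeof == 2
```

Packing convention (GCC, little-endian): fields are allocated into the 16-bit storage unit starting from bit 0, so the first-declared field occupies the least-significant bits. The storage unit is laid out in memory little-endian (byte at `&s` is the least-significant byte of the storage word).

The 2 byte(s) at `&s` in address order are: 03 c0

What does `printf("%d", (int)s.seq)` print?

[0]=0x03 [1]=0xc0 (little-endian) → word 0xc003
addr_hi [0+:5] = (word>>0) & 0x1f = 3
seq [5+:10] = (word>>5) & 0x3ff = 512  ←
state [15+:1] = (word>>15) & 0x1 = 1
seq signed 10b, MSB=1: 512 - 1024 = -512

-512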